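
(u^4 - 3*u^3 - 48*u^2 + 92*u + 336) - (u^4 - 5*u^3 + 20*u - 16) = 2*u^3 - 48*u^2 + 72*u + 352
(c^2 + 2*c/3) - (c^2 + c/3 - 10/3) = c/3 + 10/3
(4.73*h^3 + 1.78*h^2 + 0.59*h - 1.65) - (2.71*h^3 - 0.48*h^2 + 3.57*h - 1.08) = 2.02*h^3 + 2.26*h^2 - 2.98*h - 0.57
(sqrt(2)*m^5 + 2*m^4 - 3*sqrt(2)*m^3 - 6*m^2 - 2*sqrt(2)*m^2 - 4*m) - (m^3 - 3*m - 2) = sqrt(2)*m^5 + 2*m^4 - 3*sqrt(2)*m^3 - m^3 - 6*m^2 - 2*sqrt(2)*m^2 - m + 2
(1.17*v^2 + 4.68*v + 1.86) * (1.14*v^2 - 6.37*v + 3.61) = 1.3338*v^4 - 2.1177*v^3 - 23.4675*v^2 + 5.0466*v + 6.7146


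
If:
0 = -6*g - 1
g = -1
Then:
No Solution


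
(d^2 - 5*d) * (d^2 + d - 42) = d^4 - 4*d^3 - 47*d^2 + 210*d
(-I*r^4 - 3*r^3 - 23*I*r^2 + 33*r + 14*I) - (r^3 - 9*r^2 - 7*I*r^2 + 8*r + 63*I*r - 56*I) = -I*r^4 - 4*r^3 + 9*r^2 - 16*I*r^2 + 25*r - 63*I*r + 70*I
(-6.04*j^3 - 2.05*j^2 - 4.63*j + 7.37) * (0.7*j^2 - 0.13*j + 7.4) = -4.228*j^5 - 0.6498*j^4 - 47.6705*j^3 - 9.4091*j^2 - 35.2201*j + 54.538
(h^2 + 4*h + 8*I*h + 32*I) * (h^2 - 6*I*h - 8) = h^4 + 4*h^3 + 2*I*h^3 + 40*h^2 + 8*I*h^2 + 160*h - 64*I*h - 256*I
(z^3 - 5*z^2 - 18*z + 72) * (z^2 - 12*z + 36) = z^5 - 17*z^4 + 78*z^3 + 108*z^2 - 1512*z + 2592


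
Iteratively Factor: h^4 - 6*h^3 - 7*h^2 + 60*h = (h - 5)*(h^3 - h^2 - 12*h) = (h - 5)*(h + 3)*(h^2 - 4*h) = h*(h - 5)*(h + 3)*(h - 4)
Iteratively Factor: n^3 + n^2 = (n + 1)*(n^2) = n*(n + 1)*(n)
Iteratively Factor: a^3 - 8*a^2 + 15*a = (a)*(a^2 - 8*a + 15) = a*(a - 5)*(a - 3)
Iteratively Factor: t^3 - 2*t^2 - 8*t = (t - 4)*(t^2 + 2*t) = (t - 4)*(t + 2)*(t)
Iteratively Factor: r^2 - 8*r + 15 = (r - 5)*(r - 3)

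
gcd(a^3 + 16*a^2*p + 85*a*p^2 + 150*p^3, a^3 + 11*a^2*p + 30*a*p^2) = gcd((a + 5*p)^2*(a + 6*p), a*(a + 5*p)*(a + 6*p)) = a^2 + 11*a*p + 30*p^2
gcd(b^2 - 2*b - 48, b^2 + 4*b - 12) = b + 6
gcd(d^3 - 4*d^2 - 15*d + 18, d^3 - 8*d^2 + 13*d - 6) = d^2 - 7*d + 6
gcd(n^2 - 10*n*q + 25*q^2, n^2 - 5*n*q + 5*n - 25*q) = -n + 5*q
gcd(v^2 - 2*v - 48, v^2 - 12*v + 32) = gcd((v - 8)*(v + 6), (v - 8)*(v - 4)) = v - 8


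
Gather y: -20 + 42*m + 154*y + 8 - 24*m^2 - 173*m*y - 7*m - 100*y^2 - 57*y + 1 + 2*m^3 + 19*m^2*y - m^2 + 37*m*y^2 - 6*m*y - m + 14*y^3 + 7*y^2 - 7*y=2*m^3 - 25*m^2 + 34*m + 14*y^3 + y^2*(37*m - 93) + y*(19*m^2 - 179*m + 90) - 11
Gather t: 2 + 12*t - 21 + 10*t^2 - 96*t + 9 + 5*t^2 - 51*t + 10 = 15*t^2 - 135*t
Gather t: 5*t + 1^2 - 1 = 5*t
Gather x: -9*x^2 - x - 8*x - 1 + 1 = -9*x^2 - 9*x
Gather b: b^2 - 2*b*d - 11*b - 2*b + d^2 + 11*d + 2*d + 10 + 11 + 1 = b^2 + b*(-2*d - 13) + d^2 + 13*d + 22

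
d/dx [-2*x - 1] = -2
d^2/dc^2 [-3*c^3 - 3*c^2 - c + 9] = -18*c - 6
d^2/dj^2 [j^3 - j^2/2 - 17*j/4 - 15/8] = 6*j - 1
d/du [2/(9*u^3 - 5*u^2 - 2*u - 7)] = 2*(-27*u^2 + 10*u + 2)/(-9*u^3 + 5*u^2 + 2*u + 7)^2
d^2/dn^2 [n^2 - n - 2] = 2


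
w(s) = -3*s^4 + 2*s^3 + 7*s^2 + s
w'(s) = -12*s^3 + 6*s^2 + 14*s + 1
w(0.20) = 0.49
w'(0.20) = 3.94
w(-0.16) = 0.01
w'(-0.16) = -1.04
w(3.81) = -416.12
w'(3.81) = -522.24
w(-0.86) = 1.40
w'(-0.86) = 1.03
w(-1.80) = -22.28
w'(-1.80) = 65.22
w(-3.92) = -725.21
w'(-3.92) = 761.15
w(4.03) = -542.68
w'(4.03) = -630.54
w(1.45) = 9.00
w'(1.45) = -2.67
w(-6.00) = -4074.00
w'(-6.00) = 2725.00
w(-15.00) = -157065.00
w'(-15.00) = 41641.00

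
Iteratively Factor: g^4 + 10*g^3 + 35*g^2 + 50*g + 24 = (g + 4)*(g^3 + 6*g^2 + 11*g + 6) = (g + 2)*(g + 4)*(g^2 + 4*g + 3) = (g + 2)*(g + 3)*(g + 4)*(g + 1)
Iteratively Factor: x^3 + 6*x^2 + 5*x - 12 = (x - 1)*(x^2 + 7*x + 12) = (x - 1)*(x + 4)*(x + 3)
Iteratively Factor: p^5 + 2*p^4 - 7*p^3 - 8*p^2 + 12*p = (p + 2)*(p^4 - 7*p^2 + 6*p) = p*(p + 2)*(p^3 - 7*p + 6) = p*(p - 1)*(p + 2)*(p^2 + p - 6) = p*(p - 2)*(p - 1)*(p + 2)*(p + 3)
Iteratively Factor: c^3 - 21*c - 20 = (c + 1)*(c^2 - c - 20) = (c - 5)*(c + 1)*(c + 4)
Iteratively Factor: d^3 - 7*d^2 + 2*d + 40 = (d - 4)*(d^2 - 3*d - 10) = (d - 5)*(d - 4)*(d + 2)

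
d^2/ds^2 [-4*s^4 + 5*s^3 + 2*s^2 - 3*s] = -48*s^2 + 30*s + 4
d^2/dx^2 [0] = 0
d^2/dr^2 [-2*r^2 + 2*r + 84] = -4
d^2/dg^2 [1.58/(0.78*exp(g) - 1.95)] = (0.961272*exp(g) + 2.40318)*exp(g)/(0.78*exp(g) - 1.95)^3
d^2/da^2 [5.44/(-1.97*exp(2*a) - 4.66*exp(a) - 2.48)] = (-5.44*(3.94*exp(a) + 4.66)*(7.88*exp(a) + 9.32)*exp(a) + (42.8672*exp(a) + 25.3504)*(1.97*exp(2*a) + 4.66*exp(a) + 2.48))*exp(a)/(1.97*exp(2*a) + 4.66*exp(a) + 2.48)^3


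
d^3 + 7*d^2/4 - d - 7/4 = (d - 1)*(d + 1)*(d + 7/4)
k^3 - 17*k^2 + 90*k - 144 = (k - 8)*(k - 6)*(k - 3)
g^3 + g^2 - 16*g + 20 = (g - 2)^2*(g + 5)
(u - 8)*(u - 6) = u^2 - 14*u + 48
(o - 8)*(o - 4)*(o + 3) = o^3 - 9*o^2 - 4*o + 96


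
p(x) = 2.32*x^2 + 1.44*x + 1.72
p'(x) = 4.64*x + 1.44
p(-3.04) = 18.78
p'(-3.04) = -12.67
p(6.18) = 99.23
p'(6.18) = 30.12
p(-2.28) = 10.50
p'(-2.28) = -9.14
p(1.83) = 12.12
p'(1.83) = 9.93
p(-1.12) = 3.02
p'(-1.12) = -3.76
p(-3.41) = 23.79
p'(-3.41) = -14.38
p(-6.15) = 80.61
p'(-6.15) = -27.10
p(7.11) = 129.24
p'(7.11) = 34.43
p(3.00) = 26.92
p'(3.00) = 15.36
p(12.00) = 353.08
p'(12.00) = 57.12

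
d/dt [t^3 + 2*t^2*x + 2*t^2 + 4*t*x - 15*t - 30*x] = 3*t^2 + 4*t*x + 4*t + 4*x - 15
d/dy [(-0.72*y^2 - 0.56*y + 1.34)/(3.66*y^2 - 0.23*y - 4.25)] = (2.2152*y^2 - 3.6888*y + 2.6882)/(13.3956*y^4 - 1.6836*y^3 - 31.0571*y^2 + 1.955*y + 18.0625)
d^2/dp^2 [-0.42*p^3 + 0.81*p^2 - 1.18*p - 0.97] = 1.62 - 2.52*p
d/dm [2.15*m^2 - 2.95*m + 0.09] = 4.3*m - 2.95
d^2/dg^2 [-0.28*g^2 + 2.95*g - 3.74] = -0.560000000000000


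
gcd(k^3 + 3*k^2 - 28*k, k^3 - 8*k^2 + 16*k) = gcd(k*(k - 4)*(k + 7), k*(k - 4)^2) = k^2 - 4*k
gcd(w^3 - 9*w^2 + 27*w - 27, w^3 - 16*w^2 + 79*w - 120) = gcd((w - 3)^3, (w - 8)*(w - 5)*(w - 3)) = w - 3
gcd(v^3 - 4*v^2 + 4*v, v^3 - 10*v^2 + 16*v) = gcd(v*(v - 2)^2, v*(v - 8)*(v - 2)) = v^2 - 2*v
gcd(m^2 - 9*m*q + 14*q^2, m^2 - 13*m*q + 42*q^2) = -m + 7*q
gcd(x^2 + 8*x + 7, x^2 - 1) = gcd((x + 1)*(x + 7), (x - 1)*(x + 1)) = x + 1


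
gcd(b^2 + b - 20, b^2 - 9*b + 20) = b - 4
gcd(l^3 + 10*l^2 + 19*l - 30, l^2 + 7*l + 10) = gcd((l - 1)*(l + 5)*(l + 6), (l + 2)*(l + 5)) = l + 5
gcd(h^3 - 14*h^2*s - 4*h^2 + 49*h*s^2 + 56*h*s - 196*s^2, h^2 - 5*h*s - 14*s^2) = -h + 7*s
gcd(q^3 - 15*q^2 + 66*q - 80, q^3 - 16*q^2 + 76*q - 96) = q^2 - 10*q + 16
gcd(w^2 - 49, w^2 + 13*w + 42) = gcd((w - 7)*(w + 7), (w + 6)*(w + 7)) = w + 7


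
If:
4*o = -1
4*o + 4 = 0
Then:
No Solution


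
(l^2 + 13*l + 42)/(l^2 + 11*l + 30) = (l + 7)/(l + 5)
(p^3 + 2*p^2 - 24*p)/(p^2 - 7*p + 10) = p*(p^2 + 2*p - 24)/(p^2 - 7*p + 10)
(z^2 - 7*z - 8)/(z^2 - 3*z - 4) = (z - 8)/(z - 4)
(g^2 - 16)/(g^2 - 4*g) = (g + 4)/g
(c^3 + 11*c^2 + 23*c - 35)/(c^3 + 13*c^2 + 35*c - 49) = (c + 5)/(c + 7)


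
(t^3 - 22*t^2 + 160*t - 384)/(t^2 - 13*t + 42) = (t^2 - 16*t + 64)/(t - 7)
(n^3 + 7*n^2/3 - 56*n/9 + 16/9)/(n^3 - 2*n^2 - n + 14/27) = 3*(3*n^2 + 8*n - 16)/(9*n^2 - 15*n - 14)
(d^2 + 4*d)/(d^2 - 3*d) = (d + 4)/(d - 3)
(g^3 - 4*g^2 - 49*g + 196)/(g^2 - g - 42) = (g^2 + 3*g - 28)/(g + 6)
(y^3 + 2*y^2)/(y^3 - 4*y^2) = (y + 2)/(y - 4)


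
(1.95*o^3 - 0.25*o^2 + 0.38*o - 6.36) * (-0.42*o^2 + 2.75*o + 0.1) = -0.819*o^5 + 5.4675*o^4 - 0.6521*o^3 + 3.6912*o^2 - 17.452*o - 0.636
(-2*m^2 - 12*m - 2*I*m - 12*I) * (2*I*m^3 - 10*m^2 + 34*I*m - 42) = -4*I*m^5 + 24*m^4 - 24*I*m^4 + 144*m^3 - 48*I*m^3 + 152*m^2 - 288*I*m^2 + 912*m + 84*I*m + 504*I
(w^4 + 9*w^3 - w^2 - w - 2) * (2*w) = 2*w^5 + 18*w^4 - 2*w^3 - 2*w^2 - 4*w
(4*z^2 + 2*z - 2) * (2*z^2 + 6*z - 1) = 8*z^4 + 28*z^3 + 4*z^2 - 14*z + 2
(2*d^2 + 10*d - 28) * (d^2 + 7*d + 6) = 2*d^4 + 24*d^3 + 54*d^2 - 136*d - 168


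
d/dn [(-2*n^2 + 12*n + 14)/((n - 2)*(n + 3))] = 2*(-7*n^2 - 2*n - 43)/(n^4 + 2*n^3 - 11*n^2 - 12*n + 36)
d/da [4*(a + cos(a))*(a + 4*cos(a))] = -20*a*sin(a) + 8*a - 16*sin(2*a) + 20*cos(a)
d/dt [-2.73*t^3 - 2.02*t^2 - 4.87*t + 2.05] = -8.19*t^2 - 4.04*t - 4.87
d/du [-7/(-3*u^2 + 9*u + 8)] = 21*(3 - 2*u)/(-3*u^2 + 9*u + 8)^2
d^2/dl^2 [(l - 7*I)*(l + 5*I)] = 2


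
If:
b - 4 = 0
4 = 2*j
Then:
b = 4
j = 2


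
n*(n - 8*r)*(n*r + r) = n^3*r - 8*n^2*r^2 + n^2*r - 8*n*r^2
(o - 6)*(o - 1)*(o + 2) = o^3 - 5*o^2 - 8*o + 12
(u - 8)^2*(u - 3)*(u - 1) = u^4 - 20*u^3 + 131*u^2 - 304*u + 192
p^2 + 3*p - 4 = (p - 1)*(p + 4)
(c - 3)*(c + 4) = c^2 + c - 12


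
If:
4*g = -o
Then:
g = -o/4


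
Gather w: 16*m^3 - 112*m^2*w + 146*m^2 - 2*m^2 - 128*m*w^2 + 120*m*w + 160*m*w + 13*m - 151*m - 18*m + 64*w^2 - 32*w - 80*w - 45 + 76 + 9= 16*m^3 + 144*m^2 - 156*m + w^2*(64 - 128*m) + w*(-112*m^2 + 280*m - 112) + 40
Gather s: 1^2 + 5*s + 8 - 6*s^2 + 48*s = -6*s^2 + 53*s + 9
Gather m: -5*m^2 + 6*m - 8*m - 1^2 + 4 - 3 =-5*m^2 - 2*m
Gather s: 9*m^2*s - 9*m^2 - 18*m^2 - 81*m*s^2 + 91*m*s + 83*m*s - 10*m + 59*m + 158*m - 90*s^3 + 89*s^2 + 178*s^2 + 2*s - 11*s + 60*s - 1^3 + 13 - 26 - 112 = -27*m^2 + 207*m - 90*s^3 + s^2*(267 - 81*m) + s*(9*m^2 + 174*m + 51) - 126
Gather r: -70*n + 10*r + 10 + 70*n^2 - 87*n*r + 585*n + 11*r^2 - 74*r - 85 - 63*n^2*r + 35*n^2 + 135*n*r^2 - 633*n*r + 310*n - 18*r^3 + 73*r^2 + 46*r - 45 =105*n^2 + 825*n - 18*r^3 + r^2*(135*n + 84) + r*(-63*n^2 - 720*n - 18) - 120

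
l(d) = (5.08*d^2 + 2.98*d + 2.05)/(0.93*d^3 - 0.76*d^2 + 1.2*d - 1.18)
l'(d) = (10.16*d + 2.98)/(0.93*d^3 - 0.76*d^2 + 1.2*d - 1.18) + (-2.79*d^2 + 1.52*d - 1.2)*(5.08*d^2 + 2.98*d + 2.05)/(0.93*d^3 - 0.76*d^2 + 1.2*d - 1.18)^2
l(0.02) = -1.83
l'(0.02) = -4.60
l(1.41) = 10.17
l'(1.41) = -18.35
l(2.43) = 3.71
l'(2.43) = -2.28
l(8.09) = 0.79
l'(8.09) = -0.11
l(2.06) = 4.80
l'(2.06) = -3.82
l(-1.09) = -1.05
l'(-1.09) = 0.35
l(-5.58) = -0.74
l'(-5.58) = -0.09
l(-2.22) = -1.15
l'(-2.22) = -0.09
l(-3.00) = -1.06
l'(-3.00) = -0.14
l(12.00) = 0.51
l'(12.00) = -0.05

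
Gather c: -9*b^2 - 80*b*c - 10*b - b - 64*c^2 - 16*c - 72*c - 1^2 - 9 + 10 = -9*b^2 - 11*b - 64*c^2 + c*(-80*b - 88)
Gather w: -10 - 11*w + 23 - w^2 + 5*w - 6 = -w^2 - 6*w + 7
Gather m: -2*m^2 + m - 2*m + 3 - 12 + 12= -2*m^2 - m + 3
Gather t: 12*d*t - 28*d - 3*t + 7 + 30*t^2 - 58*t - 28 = -28*d + 30*t^2 + t*(12*d - 61) - 21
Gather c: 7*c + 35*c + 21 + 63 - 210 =42*c - 126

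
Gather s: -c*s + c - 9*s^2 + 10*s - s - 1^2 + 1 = c - 9*s^2 + s*(9 - c)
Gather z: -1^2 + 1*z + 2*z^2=2*z^2 + z - 1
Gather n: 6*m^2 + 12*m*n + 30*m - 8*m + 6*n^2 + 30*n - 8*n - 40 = 6*m^2 + 22*m + 6*n^2 + n*(12*m + 22) - 40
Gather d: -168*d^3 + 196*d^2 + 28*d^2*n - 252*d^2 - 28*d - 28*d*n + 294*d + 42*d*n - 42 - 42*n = -168*d^3 + d^2*(28*n - 56) + d*(14*n + 266) - 42*n - 42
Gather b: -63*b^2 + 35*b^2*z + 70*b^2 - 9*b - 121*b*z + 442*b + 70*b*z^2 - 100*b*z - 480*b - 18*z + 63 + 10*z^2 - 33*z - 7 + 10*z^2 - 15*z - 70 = b^2*(35*z + 7) + b*(70*z^2 - 221*z - 47) + 20*z^2 - 66*z - 14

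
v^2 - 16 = (v - 4)*(v + 4)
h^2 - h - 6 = (h - 3)*(h + 2)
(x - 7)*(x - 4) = x^2 - 11*x + 28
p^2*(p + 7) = p^3 + 7*p^2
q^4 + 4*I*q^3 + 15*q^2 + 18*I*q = q*(q - 3*I)*(q + I)*(q + 6*I)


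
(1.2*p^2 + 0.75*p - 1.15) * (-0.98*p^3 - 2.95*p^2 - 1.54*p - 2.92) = -1.176*p^5 - 4.275*p^4 - 2.9335*p^3 - 1.2665*p^2 - 0.419*p + 3.358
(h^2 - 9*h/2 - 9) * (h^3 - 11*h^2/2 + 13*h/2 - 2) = h^5 - 10*h^4 + 89*h^3/4 + 73*h^2/4 - 99*h/2 + 18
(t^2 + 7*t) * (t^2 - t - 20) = t^4 + 6*t^3 - 27*t^2 - 140*t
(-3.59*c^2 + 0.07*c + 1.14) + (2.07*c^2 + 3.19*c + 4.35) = -1.52*c^2 + 3.26*c + 5.49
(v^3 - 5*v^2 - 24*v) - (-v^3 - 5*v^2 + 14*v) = 2*v^3 - 38*v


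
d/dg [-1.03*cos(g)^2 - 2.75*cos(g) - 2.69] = (2.06*cos(g) + 2.75)*sin(g)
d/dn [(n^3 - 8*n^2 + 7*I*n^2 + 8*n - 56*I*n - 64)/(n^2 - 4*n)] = (n^4 - 8*n^3 + n^2*(24 + 28*I) + 128*n - 256)/(n^2*(n^2 - 8*n + 16))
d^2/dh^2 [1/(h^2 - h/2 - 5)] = 4*(4*h^2 - 2*h - (4*h - 1)^2 - 20)/(-2*h^2 + h + 10)^3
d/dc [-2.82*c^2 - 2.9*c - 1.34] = -5.64*c - 2.9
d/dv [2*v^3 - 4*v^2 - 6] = 2*v*(3*v - 4)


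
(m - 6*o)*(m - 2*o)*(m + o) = m^3 - 7*m^2*o + 4*m*o^2 + 12*o^3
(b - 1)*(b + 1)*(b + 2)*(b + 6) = b^4 + 8*b^3 + 11*b^2 - 8*b - 12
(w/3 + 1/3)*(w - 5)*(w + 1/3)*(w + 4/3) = w^4/3 - 7*w^3/9 - 101*w^2/27 - 91*w/27 - 20/27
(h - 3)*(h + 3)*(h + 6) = h^3 + 6*h^2 - 9*h - 54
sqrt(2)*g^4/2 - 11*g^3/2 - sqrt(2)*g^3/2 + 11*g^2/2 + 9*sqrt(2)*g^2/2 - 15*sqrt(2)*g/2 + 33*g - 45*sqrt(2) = (g - 3)*(g - 3*sqrt(2))*(g - 5*sqrt(2)/2)*(sqrt(2)*g/2 + sqrt(2))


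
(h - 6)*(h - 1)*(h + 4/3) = h^3 - 17*h^2/3 - 10*h/3 + 8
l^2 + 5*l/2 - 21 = (l - 7/2)*(l + 6)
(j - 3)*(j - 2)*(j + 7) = j^3 + 2*j^2 - 29*j + 42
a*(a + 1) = a^2 + a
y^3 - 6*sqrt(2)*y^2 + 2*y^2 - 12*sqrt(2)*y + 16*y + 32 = (y + 2)*(y - 4*sqrt(2))*(y - 2*sqrt(2))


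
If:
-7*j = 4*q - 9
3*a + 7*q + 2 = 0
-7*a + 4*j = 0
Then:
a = 284/295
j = 497/295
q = -206/295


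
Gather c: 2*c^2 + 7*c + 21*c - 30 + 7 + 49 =2*c^2 + 28*c + 26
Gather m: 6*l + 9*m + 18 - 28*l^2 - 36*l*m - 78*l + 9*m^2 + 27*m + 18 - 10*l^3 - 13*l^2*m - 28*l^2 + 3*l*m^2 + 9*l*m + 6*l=-10*l^3 - 56*l^2 - 66*l + m^2*(3*l + 9) + m*(-13*l^2 - 27*l + 36) + 36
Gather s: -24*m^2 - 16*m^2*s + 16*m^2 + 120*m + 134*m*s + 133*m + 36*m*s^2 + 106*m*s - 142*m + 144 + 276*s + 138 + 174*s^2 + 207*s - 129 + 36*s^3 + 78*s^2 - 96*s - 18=-8*m^2 + 111*m + 36*s^3 + s^2*(36*m + 252) + s*(-16*m^2 + 240*m + 387) + 135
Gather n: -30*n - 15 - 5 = -30*n - 20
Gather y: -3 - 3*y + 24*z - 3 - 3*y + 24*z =-6*y + 48*z - 6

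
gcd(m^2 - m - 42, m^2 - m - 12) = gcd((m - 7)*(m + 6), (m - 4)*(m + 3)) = 1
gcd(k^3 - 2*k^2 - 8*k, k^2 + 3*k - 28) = k - 4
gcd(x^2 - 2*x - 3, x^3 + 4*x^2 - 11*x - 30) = x - 3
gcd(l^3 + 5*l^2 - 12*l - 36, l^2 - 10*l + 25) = 1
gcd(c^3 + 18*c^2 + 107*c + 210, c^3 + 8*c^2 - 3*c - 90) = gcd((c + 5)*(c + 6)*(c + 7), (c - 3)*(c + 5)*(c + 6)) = c^2 + 11*c + 30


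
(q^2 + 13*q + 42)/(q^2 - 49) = (q + 6)/(q - 7)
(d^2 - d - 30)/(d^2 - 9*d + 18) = (d + 5)/(d - 3)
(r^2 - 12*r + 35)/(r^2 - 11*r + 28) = (r - 5)/(r - 4)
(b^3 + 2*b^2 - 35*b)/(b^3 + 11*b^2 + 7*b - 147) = b*(b - 5)/(b^2 + 4*b - 21)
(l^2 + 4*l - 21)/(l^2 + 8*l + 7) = (l - 3)/(l + 1)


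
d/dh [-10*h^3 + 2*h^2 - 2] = 2*h*(2 - 15*h)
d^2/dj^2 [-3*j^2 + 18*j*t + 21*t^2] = -6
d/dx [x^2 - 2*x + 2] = 2*x - 2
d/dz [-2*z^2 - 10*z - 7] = -4*z - 10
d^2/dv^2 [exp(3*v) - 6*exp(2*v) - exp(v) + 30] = (9*exp(2*v) - 24*exp(v) - 1)*exp(v)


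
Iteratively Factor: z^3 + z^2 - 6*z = (z - 2)*(z^2 + 3*z) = z*(z - 2)*(z + 3)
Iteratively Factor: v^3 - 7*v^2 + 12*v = (v - 3)*(v^2 - 4*v) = (v - 4)*(v - 3)*(v)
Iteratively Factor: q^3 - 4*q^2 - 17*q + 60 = (q - 5)*(q^2 + q - 12) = (q - 5)*(q + 4)*(q - 3)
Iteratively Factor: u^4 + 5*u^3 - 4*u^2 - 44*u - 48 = (u - 3)*(u^3 + 8*u^2 + 20*u + 16) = (u - 3)*(u + 2)*(u^2 + 6*u + 8) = (u - 3)*(u + 2)*(u + 4)*(u + 2)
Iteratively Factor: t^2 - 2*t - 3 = (t - 3)*(t + 1)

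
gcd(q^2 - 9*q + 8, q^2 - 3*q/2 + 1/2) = q - 1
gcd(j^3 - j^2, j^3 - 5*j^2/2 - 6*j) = j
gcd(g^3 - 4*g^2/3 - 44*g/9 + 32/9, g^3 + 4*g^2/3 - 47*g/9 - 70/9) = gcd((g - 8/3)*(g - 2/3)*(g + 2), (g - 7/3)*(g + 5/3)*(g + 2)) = g + 2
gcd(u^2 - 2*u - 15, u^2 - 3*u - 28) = 1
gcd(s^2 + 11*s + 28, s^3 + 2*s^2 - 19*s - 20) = 1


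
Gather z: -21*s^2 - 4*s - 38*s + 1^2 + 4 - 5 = -21*s^2 - 42*s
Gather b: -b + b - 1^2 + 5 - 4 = 0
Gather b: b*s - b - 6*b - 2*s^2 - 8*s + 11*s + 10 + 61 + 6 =b*(s - 7) - 2*s^2 + 3*s + 77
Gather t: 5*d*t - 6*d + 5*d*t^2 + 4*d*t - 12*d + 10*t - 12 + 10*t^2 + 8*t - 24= -18*d + t^2*(5*d + 10) + t*(9*d + 18) - 36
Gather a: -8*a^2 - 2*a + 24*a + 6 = -8*a^2 + 22*a + 6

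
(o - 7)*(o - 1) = o^2 - 8*o + 7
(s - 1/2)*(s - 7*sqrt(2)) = s^2 - 7*sqrt(2)*s - s/2 + 7*sqrt(2)/2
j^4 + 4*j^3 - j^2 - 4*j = j*(j - 1)*(j + 1)*(j + 4)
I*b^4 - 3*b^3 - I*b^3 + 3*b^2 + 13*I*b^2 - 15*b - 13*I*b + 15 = (b - 3*I)*(b + I)*(b + 5*I)*(I*b - I)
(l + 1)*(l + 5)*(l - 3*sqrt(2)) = l^3 - 3*sqrt(2)*l^2 + 6*l^2 - 18*sqrt(2)*l + 5*l - 15*sqrt(2)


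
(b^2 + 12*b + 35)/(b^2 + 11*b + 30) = (b + 7)/(b + 6)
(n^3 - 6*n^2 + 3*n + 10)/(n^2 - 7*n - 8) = (n^2 - 7*n + 10)/(n - 8)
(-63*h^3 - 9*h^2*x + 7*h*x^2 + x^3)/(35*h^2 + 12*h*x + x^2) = (-9*h^2 + x^2)/(5*h + x)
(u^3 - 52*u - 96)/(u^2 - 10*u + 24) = (u^3 - 52*u - 96)/(u^2 - 10*u + 24)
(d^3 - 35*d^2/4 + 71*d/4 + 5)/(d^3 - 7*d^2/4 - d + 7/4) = (4*d^3 - 35*d^2 + 71*d + 20)/(4*d^3 - 7*d^2 - 4*d + 7)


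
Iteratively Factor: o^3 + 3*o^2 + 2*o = (o + 1)*(o^2 + 2*o) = o*(o + 1)*(o + 2)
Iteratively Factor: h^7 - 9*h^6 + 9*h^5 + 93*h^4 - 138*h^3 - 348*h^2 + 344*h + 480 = (h + 1)*(h^6 - 10*h^5 + 19*h^4 + 74*h^3 - 212*h^2 - 136*h + 480) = (h - 5)*(h + 1)*(h^5 - 5*h^4 - 6*h^3 + 44*h^2 + 8*h - 96) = (h - 5)*(h - 3)*(h + 1)*(h^4 - 2*h^3 - 12*h^2 + 8*h + 32) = (h - 5)*(h - 3)*(h + 1)*(h + 2)*(h^3 - 4*h^2 - 4*h + 16) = (h - 5)*(h - 4)*(h - 3)*(h + 1)*(h + 2)*(h^2 - 4) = (h - 5)*(h - 4)*(h - 3)*(h - 2)*(h + 1)*(h + 2)*(h + 2)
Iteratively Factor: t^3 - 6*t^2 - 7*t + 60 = (t - 5)*(t^2 - t - 12) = (t - 5)*(t - 4)*(t + 3)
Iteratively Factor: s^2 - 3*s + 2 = (s - 2)*(s - 1)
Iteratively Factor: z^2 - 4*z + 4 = (z - 2)*(z - 2)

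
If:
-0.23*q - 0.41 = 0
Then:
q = -1.78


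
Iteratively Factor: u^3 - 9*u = (u)*(u^2 - 9) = u*(u - 3)*(u + 3)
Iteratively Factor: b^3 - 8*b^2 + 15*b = (b - 3)*(b^2 - 5*b) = b*(b - 3)*(b - 5)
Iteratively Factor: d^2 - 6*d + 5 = (d - 1)*(d - 5)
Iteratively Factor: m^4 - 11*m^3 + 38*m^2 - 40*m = (m - 4)*(m^3 - 7*m^2 + 10*m) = (m - 4)*(m - 2)*(m^2 - 5*m) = m*(m - 4)*(m - 2)*(m - 5)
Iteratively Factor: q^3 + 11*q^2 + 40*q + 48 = (q + 4)*(q^2 + 7*q + 12) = (q + 3)*(q + 4)*(q + 4)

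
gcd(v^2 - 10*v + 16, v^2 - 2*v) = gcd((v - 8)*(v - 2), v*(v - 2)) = v - 2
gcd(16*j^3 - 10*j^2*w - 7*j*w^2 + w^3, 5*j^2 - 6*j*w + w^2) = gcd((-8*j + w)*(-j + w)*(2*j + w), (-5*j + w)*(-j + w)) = -j + w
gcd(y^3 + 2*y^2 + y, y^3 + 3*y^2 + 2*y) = y^2 + y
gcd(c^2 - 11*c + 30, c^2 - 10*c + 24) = c - 6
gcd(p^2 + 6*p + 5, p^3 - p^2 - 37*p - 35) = p^2 + 6*p + 5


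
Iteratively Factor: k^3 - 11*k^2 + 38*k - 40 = (k - 5)*(k^2 - 6*k + 8) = (k - 5)*(k - 4)*(k - 2)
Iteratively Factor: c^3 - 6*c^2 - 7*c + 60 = (c + 3)*(c^2 - 9*c + 20) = (c - 5)*(c + 3)*(c - 4)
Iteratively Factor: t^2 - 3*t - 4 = (t - 4)*(t + 1)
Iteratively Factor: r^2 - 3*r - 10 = (r - 5)*(r + 2)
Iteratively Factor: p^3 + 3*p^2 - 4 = (p - 1)*(p^2 + 4*p + 4) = (p - 1)*(p + 2)*(p + 2)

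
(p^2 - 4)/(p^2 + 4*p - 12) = (p + 2)/(p + 6)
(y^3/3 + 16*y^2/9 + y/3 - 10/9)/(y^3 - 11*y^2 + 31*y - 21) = (3*y^3 + 16*y^2 + 3*y - 10)/(9*(y^3 - 11*y^2 + 31*y - 21))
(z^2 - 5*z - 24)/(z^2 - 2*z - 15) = (z - 8)/(z - 5)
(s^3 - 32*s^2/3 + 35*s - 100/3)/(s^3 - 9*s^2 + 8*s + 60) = (3*s^2 - 17*s + 20)/(3*(s^2 - 4*s - 12))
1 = 1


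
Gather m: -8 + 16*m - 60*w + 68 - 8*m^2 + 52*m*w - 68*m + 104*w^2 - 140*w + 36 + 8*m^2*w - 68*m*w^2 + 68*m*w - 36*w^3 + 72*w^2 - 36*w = m^2*(8*w - 8) + m*(-68*w^2 + 120*w - 52) - 36*w^3 + 176*w^2 - 236*w + 96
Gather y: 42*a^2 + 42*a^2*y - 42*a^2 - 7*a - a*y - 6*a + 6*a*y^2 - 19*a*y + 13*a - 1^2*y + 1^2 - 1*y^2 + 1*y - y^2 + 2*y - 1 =y^2*(6*a - 2) + y*(42*a^2 - 20*a + 2)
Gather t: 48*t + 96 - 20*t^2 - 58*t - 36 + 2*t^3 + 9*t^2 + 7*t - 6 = 2*t^3 - 11*t^2 - 3*t + 54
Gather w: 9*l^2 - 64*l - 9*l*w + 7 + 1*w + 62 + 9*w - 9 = 9*l^2 - 64*l + w*(10 - 9*l) + 60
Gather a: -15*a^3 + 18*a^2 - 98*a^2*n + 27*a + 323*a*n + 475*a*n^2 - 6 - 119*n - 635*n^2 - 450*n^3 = -15*a^3 + a^2*(18 - 98*n) + a*(475*n^2 + 323*n + 27) - 450*n^3 - 635*n^2 - 119*n - 6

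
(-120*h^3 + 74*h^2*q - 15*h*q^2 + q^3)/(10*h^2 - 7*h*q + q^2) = (24*h^2 - 10*h*q + q^2)/(-2*h + q)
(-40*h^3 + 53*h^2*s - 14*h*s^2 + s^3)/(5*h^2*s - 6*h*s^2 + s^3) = (-8*h + s)/s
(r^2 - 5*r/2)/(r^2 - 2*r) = (r - 5/2)/(r - 2)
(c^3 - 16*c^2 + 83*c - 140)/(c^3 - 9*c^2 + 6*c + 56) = (c - 5)/(c + 2)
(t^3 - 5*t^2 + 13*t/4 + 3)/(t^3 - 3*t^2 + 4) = (t^3 - 5*t^2 + 13*t/4 + 3)/(t^3 - 3*t^2 + 4)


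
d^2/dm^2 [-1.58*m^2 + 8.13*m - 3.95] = -3.16000000000000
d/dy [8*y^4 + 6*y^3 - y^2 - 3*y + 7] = 32*y^3 + 18*y^2 - 2*y - 3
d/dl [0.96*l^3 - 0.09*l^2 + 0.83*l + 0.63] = 2.88*l^2 - 0.18*l + 0.83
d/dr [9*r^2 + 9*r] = 18*r + 9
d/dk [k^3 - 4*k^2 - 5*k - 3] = 3*k^2 - 8*k - 5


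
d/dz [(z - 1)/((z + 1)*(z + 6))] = (-z^2 + 2*z + 13)/(z^4 + 14*z^3 + 61*z^2 + 84*z + 36)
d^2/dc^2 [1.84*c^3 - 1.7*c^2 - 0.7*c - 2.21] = 11.04*c - 3.4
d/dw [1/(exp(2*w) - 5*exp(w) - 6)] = (5 - 2*exp(w))*exp(w)/(-exp(2*w) + 5*exp(w) + 6)^2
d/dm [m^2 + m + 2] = 2*m + 1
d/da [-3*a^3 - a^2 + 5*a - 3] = -9*a^2 - 2*a + 5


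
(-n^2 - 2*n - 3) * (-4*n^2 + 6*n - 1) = 4*n^4 + 2*n^3 + n^2 - 16*n + 3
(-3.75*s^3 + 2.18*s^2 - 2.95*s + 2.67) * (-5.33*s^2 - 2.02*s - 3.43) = 19.9875*s^5 - 4.0444*s^4 + 24.1824*s^3 - 15.7495*s^2 + 4.7251*s - 9.1581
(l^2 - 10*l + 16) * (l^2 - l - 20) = l^4 - 11*l^3 + 6*l^2 + 184*l - 320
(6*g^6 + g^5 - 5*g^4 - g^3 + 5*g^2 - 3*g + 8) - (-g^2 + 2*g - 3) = 6*g^6 + g^5 - 5*g^4 - g^3 + 6*g^2 - 5*g + 11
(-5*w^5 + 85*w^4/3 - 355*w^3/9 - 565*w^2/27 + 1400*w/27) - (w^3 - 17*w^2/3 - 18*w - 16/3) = -5*w^5 + 85*w^4/3 - 364*w^3/9 - 412*w^2/27 + 1886*w/27 + 16/3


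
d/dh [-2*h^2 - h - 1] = -4*h - 1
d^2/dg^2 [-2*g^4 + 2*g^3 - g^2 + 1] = -24*g^2 + 12*g - 2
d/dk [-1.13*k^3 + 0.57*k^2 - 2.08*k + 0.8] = -3.39*k^2 + 1.14*k - 2.08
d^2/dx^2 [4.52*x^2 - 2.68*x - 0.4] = 9.04000000000000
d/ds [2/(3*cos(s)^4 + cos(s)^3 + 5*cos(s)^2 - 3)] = 2*(12*cos(s)^2 + 3*cos(s) + 10)*sin(s)*cos(s)/(3*cos(s)^4 + cos(s)^3 + 5*cos(s)^2 - 3)^2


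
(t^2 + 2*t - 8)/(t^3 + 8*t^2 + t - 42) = (t + 4)/(t^2 + 10*t + 21)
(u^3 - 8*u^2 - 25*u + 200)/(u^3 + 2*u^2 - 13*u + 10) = (u^2 - 13*u + 40)/(u^2 - 3*u + 2)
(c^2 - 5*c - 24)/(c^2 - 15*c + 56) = (c + 3)/(c - 7)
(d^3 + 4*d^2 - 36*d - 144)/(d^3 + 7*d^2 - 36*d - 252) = (d + 4)/(d + 7)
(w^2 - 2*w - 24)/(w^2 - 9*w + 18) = (w + 4)/(w - 3)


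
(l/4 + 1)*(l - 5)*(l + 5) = l^3/4 + l^2 - 25*l/4 - 25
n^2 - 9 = (n - 3)*(n + 3)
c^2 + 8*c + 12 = (c + 2)*(c + 6)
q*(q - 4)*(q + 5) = q^3 + q^2 - 20*q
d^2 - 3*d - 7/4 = (d - 7/2)*(d + 1/2)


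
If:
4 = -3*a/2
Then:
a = -8/3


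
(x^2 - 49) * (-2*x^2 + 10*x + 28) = -2*x^4 + 10*x^3 + 126*x^2 - 490*x - 1372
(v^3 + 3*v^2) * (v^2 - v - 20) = v^5 + 2*v^4 - 23*v^3 - 60*v^2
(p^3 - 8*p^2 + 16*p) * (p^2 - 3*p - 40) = p^5 - 11*p^4 + 272*p^2 - 640*p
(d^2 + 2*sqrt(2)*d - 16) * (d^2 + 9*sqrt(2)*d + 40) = d^4 + 11*sqrt(2)*d^3 + 60*d^2 - 64*sqrt(2)*d - 640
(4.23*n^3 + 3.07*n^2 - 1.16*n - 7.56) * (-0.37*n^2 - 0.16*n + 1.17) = -1.5651*n^5 - 1.8127*n^4 + 4.8871*n^3 + 6.5747*n^2 - 0.1476*n - 8.8452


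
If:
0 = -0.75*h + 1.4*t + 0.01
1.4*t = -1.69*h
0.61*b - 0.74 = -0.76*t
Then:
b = 1.22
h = 0.00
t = -0.00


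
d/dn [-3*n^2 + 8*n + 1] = 8 - 6*n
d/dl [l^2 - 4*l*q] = 2*l - 4*q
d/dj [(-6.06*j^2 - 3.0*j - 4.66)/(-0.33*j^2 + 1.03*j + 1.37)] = (-7.2318*j^2 - 19.68*j + 0.6898)/(0.1089*j^4 - 0.6798*j^3 + 0.1567*j^2 + 2.8222*j + 1.8769)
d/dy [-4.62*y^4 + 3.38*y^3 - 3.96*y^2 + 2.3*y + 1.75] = -18.48*y^3 + 10.14*y^2 - 7.92*y + 2.3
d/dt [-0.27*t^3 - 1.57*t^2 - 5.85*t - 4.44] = -0.81*t^2 - 3.14*t - 5.85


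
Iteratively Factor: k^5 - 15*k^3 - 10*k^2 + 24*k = (k)*(k^4 - 15*k^2 - 10*k + 24) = k*(k - 4)*(k^3 + 4*k^2 + k - 6) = k*(k - 4)*(k + 3)*(k^2 + k - 2) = k*(k - 4)*(k - 1)*(k + 3)*(k + 2)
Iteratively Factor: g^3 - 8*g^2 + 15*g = (g)*(g^2 - 8*g + 15) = g*(g - 5)*(g - 3)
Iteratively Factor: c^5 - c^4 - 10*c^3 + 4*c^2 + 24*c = (c - 3)*(c^4 + 2*c^3 - 4*c^2 - 8*c) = (c - 3)*(c + 2)*(c^3 - 4*c) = c*(c - 3)*(c + 2)*(c^2 - 4) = c*(c - 3)*(c - 2)*(c + 2)*(c + 2)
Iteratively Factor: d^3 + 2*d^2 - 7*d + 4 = (d - 1)*(d^2 + 3*d - 4) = (d - 1)^2*(d + 4)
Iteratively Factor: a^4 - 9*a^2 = (a)*(a^3 - 9*a) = a^2*(a^2 - 9) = a^2*(a - 3)*(a + 3)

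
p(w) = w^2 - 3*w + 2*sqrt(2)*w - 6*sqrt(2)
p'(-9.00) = -18.17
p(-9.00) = 74.06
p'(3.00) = 5.83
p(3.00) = 0.00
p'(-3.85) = -7.87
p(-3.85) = 7.00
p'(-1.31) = -2.79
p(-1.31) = -6.54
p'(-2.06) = -4.29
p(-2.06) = -3.89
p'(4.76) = 9.35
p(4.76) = 13.36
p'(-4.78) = -9.73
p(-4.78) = 15.18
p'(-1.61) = -3.39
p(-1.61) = -5.62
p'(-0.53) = -1.23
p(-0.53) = -8.11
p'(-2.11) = -4.39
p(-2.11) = -3.67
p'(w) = 2*w - 3 + 2*sqrt(2)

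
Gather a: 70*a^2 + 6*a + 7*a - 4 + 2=70*a^2 + 13*a - 2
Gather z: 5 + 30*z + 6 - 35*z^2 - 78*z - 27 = -35*z^2 - 48*z - 16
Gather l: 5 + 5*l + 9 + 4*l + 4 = 9*l + 18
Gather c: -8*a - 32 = -8*a - 32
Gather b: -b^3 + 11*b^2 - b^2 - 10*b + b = -b^3 + 10*b^2 - 9*b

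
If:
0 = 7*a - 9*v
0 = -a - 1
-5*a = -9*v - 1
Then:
No Solution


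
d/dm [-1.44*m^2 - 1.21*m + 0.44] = -2.88*m - 1.21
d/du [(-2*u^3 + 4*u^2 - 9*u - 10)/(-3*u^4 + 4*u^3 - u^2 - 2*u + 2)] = (-6*u^6 + 24*u^5 - 95*u^4 - 40*u^3 + 91*u^2 - 4*u - 38)/(9*u^8 - 24*u^7 + 22*u^6 + 4*u^5 - 27*u^4 + 20*u^3 - 8*u + 4)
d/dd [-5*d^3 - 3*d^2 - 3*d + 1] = -15*d^2 - 6*d - 3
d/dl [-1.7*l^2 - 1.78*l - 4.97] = -3.4*l - 1.78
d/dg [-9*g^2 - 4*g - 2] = -18*g - 4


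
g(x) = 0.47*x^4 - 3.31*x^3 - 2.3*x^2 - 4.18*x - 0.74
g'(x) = 1.88*x^3 - 9.93*x^2 - 4.6*x - 4.18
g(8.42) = 187.47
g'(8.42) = 375.35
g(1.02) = -10.40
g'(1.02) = -17.21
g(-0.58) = 1.61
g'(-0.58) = -5.22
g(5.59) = -215.23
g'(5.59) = -11.80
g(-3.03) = 122.50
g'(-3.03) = -133.71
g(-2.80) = 94.48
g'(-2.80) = -110.42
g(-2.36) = 54.40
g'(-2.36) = -73.34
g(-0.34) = 0.55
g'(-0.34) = -3.84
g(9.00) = 446.02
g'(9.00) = 520.61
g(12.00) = 3644.14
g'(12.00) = 1759.34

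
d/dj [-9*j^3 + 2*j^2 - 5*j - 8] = -27*j^2 + 4*j - 5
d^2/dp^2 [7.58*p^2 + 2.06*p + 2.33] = 15.1600000000000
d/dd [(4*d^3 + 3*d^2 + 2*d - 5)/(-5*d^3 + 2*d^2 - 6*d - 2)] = (23*d^4 - 28*d^3 - 121*d^2 + 8*d - 34)/(25*d^6 - 20*d^5 + 64*d^4 - 4*d^3 + 28*d^2 + 24*d + 4)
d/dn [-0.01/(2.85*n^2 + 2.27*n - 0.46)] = (0.057*n + 0.0227)/(2.85*n^2 + 2.27*n - 0.46)^2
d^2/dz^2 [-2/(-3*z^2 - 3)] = 4*(3*z^2 - 1)/(3*(z^2 + 1)^3)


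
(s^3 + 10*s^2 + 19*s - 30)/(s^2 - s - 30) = (s^2 + 5*s - 6)/(s - 6)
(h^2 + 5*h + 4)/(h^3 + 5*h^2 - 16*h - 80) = (h + 1)/(h^2 + h - 20)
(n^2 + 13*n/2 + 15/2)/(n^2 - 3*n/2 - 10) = (2*n^2 + 13*n + 15)/(2*n^2 - 3*n - 20)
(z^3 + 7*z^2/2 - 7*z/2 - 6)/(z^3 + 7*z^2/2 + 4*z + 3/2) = (2*z^2 + 5*z - 12)/(2*z^2 + 5*z + 3)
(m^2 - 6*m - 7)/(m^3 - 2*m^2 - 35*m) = (m + 1)/(m*(m + 5))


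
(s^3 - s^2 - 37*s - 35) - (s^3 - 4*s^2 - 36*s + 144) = 3*s^2 - s - 179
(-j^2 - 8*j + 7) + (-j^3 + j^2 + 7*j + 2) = -j^3 - j + 9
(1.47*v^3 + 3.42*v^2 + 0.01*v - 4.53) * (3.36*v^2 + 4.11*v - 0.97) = 4.9392*v^5 + 17.5329*v^4 + 12.6639*v^3 - 18.4971*v^2 - 18.628*v + 4.3941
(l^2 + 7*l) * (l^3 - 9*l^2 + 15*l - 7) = l^5 - 2*l^4 - 48*l^3 + 98*l^2 - 49*l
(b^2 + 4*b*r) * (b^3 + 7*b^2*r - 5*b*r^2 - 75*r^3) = b^5 + 11*b^4*r + 23*b^3*r^2 - 95*b^2*r^3 - 300*b*r^4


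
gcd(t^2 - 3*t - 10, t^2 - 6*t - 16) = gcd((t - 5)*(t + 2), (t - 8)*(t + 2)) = t + 2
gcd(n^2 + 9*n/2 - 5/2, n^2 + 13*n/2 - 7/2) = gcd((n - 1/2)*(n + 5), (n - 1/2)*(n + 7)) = n - 1/2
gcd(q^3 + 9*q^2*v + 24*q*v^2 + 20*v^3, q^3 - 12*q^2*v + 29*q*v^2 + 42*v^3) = 1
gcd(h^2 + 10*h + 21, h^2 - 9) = h + 3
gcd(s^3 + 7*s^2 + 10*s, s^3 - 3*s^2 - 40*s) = s^2 + 5*s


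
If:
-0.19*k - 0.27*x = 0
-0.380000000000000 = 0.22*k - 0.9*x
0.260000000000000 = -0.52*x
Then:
No Solution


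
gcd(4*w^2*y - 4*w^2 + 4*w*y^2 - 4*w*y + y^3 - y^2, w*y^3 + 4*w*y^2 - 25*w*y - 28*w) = 1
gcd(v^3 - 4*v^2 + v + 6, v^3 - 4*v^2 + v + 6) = v^3 - 4*v^2 + v + 6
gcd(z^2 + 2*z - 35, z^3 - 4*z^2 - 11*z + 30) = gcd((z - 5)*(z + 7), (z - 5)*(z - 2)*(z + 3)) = z - 5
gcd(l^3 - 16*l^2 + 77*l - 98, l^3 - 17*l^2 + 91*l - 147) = l^2 - 14*l + 49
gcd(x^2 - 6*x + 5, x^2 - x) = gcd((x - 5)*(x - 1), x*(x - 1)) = x - 1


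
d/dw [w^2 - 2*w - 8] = 2*w - 2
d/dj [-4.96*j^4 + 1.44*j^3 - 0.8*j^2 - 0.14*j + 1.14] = -19.84*j^3 + 4.32*j^2 - 1.6*j - 0.14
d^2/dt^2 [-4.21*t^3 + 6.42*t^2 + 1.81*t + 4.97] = 12.84 - 25.26*t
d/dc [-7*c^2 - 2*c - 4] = -14*c - 2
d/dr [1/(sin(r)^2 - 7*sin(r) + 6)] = (7 - 2*sin(r))*cos(r)/(sin(r)^2 - 7*sin(r) + 6)^2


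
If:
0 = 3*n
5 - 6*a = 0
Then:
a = 5/6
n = 0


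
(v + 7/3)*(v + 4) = v^2 + 19*v/3 + 28/3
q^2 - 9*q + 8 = (q - 8)*(q - 1)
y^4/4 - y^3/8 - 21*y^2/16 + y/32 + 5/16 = (y/4 + 1/2)*(y - 5/2)*(y - 1/2)*(y + 1/2)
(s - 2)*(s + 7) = s^2 + 5*s - 14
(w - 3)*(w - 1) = w^2 - 4*w + 3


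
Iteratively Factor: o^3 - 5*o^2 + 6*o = (o - 2)*(o^2 - 3*o) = (o - 3)*(o - 2)*(o)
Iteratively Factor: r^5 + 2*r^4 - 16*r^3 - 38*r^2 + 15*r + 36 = (r + 3)*(r^4 - r^3 - 13*r^2 + r + 12) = (r + 3)^2*(r^3 - 4*r^2 - r + 4) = (r - 4)*(r + 3)^2*(r^2 - 1) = (r - 4)*(r - 1)*(r + 3)^2*(r + 1)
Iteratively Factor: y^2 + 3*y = (y + 3)*(y)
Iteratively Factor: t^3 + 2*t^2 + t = (t + 1)*(t^2 + t) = t*(t + 1)*(t + 1)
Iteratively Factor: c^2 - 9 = (c - 3)*(c + 3)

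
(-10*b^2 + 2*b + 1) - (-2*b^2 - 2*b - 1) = -8*b^2 + 4*b + 2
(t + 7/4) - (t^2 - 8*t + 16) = -t^2 + 9*t - 57/4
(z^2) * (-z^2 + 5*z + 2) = -z^4 + 5*z^3 + 2*z^2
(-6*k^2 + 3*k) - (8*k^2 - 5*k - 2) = -14*k^2 + 8*k + 2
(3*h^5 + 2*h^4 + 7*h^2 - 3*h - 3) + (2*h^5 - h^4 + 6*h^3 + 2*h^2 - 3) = 5*h^5 + h^4 + 6*h^3 + 9*h^2 - 3*h - 6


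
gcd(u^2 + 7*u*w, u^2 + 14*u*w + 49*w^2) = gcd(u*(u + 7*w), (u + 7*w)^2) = u + 7*w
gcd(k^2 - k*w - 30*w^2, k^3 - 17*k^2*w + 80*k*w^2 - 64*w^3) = 1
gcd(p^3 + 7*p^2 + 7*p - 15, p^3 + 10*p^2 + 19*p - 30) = p^2 + 4*p - 5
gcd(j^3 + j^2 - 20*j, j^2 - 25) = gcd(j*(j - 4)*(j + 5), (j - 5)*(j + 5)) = j + 5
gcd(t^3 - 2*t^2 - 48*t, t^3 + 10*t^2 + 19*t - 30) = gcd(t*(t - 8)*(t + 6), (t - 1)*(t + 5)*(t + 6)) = t + 6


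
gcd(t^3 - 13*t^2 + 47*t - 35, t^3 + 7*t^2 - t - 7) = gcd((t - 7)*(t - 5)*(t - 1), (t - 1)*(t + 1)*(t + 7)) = t - 1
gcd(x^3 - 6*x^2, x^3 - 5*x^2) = x^2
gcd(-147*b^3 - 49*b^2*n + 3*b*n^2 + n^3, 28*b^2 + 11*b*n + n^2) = 7*b + n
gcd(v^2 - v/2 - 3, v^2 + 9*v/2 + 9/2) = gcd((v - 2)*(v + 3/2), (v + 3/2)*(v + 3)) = v + 3/2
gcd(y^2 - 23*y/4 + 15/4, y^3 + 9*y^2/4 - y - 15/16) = y - 3/4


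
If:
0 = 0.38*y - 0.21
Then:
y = 0.55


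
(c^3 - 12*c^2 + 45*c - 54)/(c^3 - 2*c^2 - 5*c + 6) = (c^2 - 9*c + 18)/(c^2 + c - 2)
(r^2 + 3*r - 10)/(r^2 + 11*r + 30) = (r - 2)/(r + 6)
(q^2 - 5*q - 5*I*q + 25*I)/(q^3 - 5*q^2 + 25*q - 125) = 1/(q + 5*I)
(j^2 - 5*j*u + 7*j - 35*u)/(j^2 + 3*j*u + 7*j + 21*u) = (j - 5*u)/(j + 3*u)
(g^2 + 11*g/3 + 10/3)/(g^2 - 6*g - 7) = (3*g^2 + 11*g + 10)/(3*(g^2 - 6*g - 7))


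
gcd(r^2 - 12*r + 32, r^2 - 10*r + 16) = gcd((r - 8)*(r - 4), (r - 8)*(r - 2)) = r - 8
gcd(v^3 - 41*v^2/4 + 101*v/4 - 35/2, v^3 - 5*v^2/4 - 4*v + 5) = v^2 - 13*v/4 + 5/2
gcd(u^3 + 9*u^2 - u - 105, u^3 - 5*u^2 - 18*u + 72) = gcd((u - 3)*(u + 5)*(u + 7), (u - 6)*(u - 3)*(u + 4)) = u - 3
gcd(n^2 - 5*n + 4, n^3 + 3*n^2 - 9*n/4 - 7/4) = n - 1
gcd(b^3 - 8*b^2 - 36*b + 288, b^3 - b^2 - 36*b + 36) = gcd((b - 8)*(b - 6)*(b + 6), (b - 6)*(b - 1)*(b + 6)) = b^2 - 36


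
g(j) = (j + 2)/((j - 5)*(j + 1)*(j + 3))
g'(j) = -(j + 2)/((j - 5)*(j + 1)*(j + 3)^2) + 1/((j - 5)*(j + 1)*(j + 3)) - (j + 2)/((j - 5)*(j + 1)^2*(j + 3)) - (j + 2)/((j - 5)^2*(j + 1)*(j + 3))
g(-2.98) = -3.10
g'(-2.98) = 156.27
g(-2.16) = -0.02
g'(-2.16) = 0.15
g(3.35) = -0.12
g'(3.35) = -0.05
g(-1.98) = 0.00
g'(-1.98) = 0.14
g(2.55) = -0.09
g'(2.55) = -0.02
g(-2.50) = -0.09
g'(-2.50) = 0.28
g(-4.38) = 0.05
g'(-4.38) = 0.04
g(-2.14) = -0.02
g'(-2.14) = 0.15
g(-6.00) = 0.02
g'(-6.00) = 0.01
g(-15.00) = 0.00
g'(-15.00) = 0.00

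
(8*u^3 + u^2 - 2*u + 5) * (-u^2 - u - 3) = -8*u^5 - 9*u^4 - 23*u^3 - 6*u^2 + u - 15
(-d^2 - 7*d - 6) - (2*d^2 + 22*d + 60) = -3*d^2 - 29*d - 66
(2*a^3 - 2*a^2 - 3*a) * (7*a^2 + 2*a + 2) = 14*a^5 - 10*a^4 - 21*a^3 - 10*a^2 - 6*a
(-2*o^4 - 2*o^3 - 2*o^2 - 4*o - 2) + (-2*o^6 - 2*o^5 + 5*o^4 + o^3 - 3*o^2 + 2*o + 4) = -2*o^6 - 2*o^5 + 3*o^4 - o^3 - 5*o^2 - 2*o + 2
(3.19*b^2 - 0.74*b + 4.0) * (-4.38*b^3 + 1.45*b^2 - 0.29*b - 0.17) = -13.9722*b^5 + 7.8667*b^4 - 19.5181*b^3 + 5.4723*b^2 - 1.0342*b - 0.68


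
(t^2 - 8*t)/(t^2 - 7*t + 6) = t*(t - 8)/(t^2 - 7*t + 6)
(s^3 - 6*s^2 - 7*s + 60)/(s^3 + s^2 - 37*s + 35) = (s^2 - s - 12)/(s^2 + 6*s - 7)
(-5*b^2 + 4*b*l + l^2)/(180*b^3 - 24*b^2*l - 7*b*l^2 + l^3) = (-b + l)/(36*b^2 - 12*b*l + l^2)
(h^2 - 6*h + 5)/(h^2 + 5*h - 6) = (h - 5)/(h + 6)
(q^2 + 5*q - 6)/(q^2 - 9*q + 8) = (q + 6)/(q - 8)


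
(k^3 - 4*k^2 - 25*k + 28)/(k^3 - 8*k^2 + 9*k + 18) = (k^3 - 4*k^2 - 25*k + 28)/(k^3 - 8*k^2 + 9*k + 18)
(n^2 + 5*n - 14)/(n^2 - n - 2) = (n + 7)/(n + 1)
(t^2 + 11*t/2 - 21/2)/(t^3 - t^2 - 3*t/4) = 2*(t + 7)/(t*(2*t + 1))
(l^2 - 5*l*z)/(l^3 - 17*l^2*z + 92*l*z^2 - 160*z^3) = l/(l^2 - 12*l*z + 32*z^2)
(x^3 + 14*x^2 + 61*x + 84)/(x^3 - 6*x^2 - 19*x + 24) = (x^2 + 11*x + 28)/(x^2 - 9*x + 8)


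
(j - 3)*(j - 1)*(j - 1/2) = j^3 - 9*j^2/2 + 5*j - 3/2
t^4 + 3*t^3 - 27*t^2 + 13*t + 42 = (t - 3)*(t - 2)*(t + 1)*(t + 7)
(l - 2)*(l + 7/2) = l^2 + 3*l/2 - 7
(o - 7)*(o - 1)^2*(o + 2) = o^4 - 7*o^3 - 3*o^2 + 23*o - 14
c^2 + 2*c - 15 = (c - 3)*(c + 5)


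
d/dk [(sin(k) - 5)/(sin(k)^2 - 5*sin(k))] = -cos(k)/sin(k)^2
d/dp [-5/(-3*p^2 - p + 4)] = 5*(-6*p - 1)/(3*p^2 + p - 4)^2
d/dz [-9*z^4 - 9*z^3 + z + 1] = -36*z^3 - 27*z^2 + 1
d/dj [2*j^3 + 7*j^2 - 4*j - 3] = 6*j^2 + 14*j - 4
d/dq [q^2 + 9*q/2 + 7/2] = 2*q + 9/2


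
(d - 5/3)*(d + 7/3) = d^2 + 2*d/3 - 35/9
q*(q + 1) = q^2 + q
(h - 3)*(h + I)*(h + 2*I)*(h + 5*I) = h^4 - 3*h^3 + 8*I*h^3 - 17*h^2 - 24*I*h^2 + 51*h - 10*I*h + 30*I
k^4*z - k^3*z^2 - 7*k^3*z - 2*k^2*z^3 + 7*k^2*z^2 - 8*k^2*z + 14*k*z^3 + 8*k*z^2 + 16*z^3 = (k - 8)*(k - 2*z)*(k + z)*(k*z + z)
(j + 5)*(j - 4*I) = j^2 + 5*j - 4*I*j - 20*I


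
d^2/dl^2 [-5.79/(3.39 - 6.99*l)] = 565.799958/(6.99*l - 3.39)^3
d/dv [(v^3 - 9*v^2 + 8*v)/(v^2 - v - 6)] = (v^4 - 2*v^3 - 17*v^2 + 108*v - 48)/(v^4 - 2*v^3 - 11*v^2 + 12*v + 36)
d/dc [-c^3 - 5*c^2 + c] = -3*c^2 - 10*c + 1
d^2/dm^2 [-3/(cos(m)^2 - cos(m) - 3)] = 3*(-4*sin(m)^4 - 3*sin(m)^2*cos(m) + 15*sin(m)^2 - 3)/(sin(m)^2 + cos(m) + 2)^3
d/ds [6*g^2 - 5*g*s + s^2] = -5*g + 2*s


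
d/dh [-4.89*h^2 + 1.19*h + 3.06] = 1.19 - 9.78*h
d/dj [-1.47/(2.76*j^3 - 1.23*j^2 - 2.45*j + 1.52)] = (12.1716*j^2 - 3.6162*j - 3.6015)/(2.76*j^3 - 1.23*j^2 - 2.45*j + 1.52)^2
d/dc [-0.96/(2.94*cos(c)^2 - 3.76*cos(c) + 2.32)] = (3.6096 - 5.6448*cos(c))*sin(c)/(2.94*cos(c)^2 - 3.76*cos(c) + 2.32)^2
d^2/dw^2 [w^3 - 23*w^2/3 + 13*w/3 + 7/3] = 6*w - 46/3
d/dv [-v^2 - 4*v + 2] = -2*v - 4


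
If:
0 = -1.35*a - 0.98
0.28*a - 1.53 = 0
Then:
No Solution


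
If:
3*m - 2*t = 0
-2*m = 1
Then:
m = -1/2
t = -3/4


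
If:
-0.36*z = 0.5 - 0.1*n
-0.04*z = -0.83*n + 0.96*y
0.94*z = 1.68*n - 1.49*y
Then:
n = -8.24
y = -6.97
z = -3.68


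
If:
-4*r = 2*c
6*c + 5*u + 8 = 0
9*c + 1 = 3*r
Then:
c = -2/21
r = 1/21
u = -52/35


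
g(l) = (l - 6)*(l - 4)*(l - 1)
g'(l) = (l - 6)*(l - 4) + (l - 6)*(l - 1) + (l - 4)*(l - 1) = 3*l^2 - 22*l + 34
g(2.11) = 8.16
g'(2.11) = 0.94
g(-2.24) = -166.59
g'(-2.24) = 98.33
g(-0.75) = -56.11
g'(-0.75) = 52.19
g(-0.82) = -59.83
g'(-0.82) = 54.06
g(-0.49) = -43.42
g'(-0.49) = 45.50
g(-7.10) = -1177.82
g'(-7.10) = 341.43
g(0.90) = -1.58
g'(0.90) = 16.63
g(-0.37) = -38.14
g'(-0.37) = 42.55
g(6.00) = 0.00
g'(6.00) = 10.00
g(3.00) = 6.00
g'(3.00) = -5.00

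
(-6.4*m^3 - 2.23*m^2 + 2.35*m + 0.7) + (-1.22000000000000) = -6.4*m^3 - 2.23*m^2 + 2.35*m - 0.52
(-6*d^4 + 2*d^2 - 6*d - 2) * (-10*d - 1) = 60*d^5 + 6*d^4 - 20*d^3 + 58*d^2 + 26*d + 2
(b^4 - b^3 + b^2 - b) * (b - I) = b^5 - b^4 - I*b^4 + b^3 + I*b^3 - b^2 - I*b^2 + I*b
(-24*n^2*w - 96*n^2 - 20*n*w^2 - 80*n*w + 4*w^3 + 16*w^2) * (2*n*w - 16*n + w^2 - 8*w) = -48*n^3*w^2 + 192*n^3*w + 1536*n^3 - 64*n^2*w^3 + 256*n^2*w^2 + 2048*n^2*w - 12*n*w^4 + 48*n*w^3 + 384*n*w^2 + 4*w^5 - 16*w^4 - 128*w^3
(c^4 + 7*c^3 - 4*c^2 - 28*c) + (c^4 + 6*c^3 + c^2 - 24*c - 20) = 2*c^4 + 13*c^3 - 3*c^2 - 52*c - 20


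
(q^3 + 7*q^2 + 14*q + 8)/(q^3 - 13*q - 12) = (q^2 + 6*q + 8)/(q^2 - q - 12)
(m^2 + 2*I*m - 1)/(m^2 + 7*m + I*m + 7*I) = (m + I)/(m + 7)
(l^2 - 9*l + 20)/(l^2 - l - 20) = (l - 4)/(l + 4)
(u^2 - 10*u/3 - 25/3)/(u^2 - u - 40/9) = 3*(u - 5)/(3*u - 8)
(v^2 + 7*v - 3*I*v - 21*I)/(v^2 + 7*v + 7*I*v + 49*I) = (v - 3*I)/(v + 7*I)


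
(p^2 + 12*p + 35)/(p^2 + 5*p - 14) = (p + 5)/(p - 2)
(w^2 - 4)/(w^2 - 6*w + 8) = (w + 2)/(w - 4)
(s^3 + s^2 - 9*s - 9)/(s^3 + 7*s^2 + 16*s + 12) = (s^2 - 2*s - 3)/(s^2 + 4*s + 4)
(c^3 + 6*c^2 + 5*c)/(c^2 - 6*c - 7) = c*(c + 5)/(c - 7)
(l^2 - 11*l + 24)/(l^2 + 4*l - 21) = (l - 8)/(l + 7)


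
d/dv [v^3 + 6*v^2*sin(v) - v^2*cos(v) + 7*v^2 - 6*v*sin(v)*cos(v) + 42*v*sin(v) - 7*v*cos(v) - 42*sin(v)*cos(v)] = v^2*sin(v) + 6*v^2*cos(v) + 3*v^2 + 19*v*sin(v) + 40*v*cos(v) - 6*v*cos(2*v) + 14*v + 42*sin(v) - 3*sin(2*v) - 7*cos(v) - 42*cos(2*v)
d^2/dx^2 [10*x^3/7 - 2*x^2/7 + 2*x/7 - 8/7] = 60*x/7 - 4/7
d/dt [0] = 0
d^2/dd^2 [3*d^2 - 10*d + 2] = 6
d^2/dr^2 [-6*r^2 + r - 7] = -12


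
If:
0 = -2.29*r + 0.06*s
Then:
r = 0.0262008733624454*s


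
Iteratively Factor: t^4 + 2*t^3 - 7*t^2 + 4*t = (t)*(t^3 + 2*t^2 - 7*t + 4) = t*(t - 1)*(t^2 + 3*t - 4) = t*(t - 1)^2*(t + 4)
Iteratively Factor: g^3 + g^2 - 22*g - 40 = (g - 5)*(g^2 + 6*g + 8) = (g - 5)*(g + 4)*(g + 2)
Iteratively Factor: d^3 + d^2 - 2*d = (d + 2)*(d^2 - d) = (d - 1)*(d + 2)*(d)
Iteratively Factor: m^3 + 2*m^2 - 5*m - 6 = (m + 3)*(m^2 - m - 2) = (m + 1)*(m + 3)*(m - 2)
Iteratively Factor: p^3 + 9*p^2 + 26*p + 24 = (p + 2)*(p^2 + 7*p + 12) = (p + 2)*(p + 3)*(p + 4)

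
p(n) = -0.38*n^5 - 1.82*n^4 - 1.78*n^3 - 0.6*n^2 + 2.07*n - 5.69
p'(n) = -1.9*n^4 - 7.28*n^3 - 5.34*n^2 - 1.2*n + 2.07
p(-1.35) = -9.54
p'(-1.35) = 5.56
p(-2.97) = -24.29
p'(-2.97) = 1.42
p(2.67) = -182.38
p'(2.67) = -274.33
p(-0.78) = -7.39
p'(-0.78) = 2.51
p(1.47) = -20.70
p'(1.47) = -43.23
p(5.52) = -3949.21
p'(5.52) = -3155.78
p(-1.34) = -9.48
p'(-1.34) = 5.48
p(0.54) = -5.20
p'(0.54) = -1.44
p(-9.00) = 11722.30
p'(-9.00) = -7578.45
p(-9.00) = 11722.30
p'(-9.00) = -7578.45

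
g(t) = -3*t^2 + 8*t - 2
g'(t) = 8 - 6*t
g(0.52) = 1.35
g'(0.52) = 4.88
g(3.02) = -5.20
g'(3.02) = -10.12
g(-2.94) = -51.45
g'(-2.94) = 25.64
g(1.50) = 3.25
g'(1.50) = -1.00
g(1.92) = 2.30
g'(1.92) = -3.52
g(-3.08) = -55.10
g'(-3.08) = 26.48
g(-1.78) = -25.75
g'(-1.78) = 18.68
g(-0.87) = -11.23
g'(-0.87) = 13.22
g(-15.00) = -797.00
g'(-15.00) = 98.00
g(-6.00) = -158.00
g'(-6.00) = 44.00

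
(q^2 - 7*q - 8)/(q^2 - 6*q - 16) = (q + 1)/(q + 2)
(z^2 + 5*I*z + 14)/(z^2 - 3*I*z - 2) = (z + 7*I)/(z - I)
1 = 1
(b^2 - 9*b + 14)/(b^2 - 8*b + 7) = (b - 2)/(b - 1)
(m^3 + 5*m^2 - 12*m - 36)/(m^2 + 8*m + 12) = m - 3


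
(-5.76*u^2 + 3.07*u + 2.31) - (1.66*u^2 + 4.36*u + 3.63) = -7.42*u^2 - 1.29*u - 1.32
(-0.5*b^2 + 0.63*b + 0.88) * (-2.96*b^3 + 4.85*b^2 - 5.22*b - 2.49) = 1.48*b^5 - 4.2898*b^4 + 3.0607*b^3 + 2.2244*b^2 - 6.1623*b - 2.1912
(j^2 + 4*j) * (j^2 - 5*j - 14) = j^4 - j^3 - 34*j^2 - 56*j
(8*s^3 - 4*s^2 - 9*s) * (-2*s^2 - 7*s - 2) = -16*s^5 - 48*s^4 + 30*s^3 + 71*s^2 + 18*s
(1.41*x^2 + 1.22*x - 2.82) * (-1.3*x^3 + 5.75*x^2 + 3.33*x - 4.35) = -1.833*x^5 + 6.5215*x^4 + 15.3763*x^3 - 18.2859*x^2 - 14.6976*x + 12.267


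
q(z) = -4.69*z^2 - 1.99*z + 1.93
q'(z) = -9.38*z - 1.99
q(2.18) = -24.70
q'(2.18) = -22.44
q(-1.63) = -7.29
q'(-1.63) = 13.30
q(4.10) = -85.07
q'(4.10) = -40.45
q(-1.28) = -3.21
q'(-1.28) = 10.02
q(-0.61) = 1.40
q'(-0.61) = 3.73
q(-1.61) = -7.02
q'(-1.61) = 13.11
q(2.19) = -24.92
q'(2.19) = -22.53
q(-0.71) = 0.98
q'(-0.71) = 4.67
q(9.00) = -395.87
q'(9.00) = -86.41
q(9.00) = -395.87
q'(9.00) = -86.41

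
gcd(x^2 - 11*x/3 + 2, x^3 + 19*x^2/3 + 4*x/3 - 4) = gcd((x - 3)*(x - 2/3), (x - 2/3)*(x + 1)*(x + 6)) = x - 2/3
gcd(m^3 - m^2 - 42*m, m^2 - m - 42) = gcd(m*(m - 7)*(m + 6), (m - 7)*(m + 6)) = m^2 - m - 42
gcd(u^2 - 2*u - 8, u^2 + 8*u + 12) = u + 2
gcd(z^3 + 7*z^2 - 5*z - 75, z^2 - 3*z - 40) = z + 5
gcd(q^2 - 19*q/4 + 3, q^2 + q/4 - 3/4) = q - 3/4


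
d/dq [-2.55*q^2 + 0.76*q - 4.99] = 0.76 - 5.1*q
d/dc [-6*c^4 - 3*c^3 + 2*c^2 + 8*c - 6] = -24*c^3 - 9*c^2 + 4*c + 8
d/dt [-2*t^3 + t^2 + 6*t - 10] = -6*t^2 + 2*t + 6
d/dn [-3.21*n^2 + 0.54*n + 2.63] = 0.54 - 6.42*n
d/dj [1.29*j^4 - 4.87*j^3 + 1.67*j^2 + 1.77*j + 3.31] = 5.16*j^3 - 14.61*j^2 + 3.34*j + 1.77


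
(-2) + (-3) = -5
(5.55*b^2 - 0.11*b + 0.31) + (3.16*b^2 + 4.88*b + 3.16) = 8.71*b^2 + 4.77*b + 3.47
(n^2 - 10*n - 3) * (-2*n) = -2*n^3 + 20*n^2 + 6*n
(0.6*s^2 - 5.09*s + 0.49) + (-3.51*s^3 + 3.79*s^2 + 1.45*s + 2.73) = -3.51*s^3 + 4.39*s^2 - 3.64*s + 3.22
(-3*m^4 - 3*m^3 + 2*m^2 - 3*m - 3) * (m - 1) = -3*m^5 + 5*m^3 - 5*m^2 + 3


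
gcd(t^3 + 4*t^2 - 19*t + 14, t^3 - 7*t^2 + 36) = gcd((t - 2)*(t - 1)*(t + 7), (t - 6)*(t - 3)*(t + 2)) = 1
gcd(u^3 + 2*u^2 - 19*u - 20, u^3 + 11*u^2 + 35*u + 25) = u^2 + 6*u + 5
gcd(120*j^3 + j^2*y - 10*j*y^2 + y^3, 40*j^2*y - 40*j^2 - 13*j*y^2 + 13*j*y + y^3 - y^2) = 40*j^2 - 13*j*y + y^2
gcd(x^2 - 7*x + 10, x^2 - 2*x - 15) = x - 5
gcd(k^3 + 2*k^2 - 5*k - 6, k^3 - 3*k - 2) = k^2 - k - 2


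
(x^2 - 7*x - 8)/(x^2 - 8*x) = (x + 1)/x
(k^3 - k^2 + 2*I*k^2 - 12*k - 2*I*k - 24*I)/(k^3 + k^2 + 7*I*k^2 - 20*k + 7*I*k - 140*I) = (k^2 + k*(3 + 2*I) + 6*I)/(k^2 + k*(5 + 7*I) + 35*I)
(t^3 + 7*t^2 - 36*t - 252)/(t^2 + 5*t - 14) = (t^2 - 36)/(t - 2)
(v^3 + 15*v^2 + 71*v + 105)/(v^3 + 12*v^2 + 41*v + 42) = (v + 5)/(v + 2)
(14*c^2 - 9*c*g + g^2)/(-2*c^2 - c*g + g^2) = (-7*c + g)/(c + g)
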